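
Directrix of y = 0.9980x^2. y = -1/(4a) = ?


a = 0.9980
1/(4a) = 0.2505
directrix: y = -0.2505 = -0.2505

y = -0.2505


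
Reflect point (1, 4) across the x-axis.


Reflection rule for x-axis: (x, -y)
(1, 4) -> (1, -4)

(1, -4)


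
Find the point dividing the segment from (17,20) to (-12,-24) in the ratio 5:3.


Px = (5*(-12) + 3*17)/8 = -9/8 = -1.1250
Py = (5*(-24) + 3*20)/8 = -60/8 = -7.5000

P = (-1.1250, -7.5000)


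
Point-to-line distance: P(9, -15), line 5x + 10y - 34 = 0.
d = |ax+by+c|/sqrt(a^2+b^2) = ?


|5*9 + 10*(-15) - 34| = |-139| = 139
sqrt(25 + 100) = sqrt(125) = 11.1803
d = 139/sqrt(125) = 12.4325

12.4325


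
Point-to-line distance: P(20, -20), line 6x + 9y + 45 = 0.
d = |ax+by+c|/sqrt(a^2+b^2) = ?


|6*20 + 9*(-20) + 45| = |-15| = 15
sqrt(36 + 81) = sqrt(117) = 10.8167
d = 15/sqrt(117) = 1.3868

1.3868


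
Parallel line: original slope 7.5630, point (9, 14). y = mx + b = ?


Parallel lines have equal slopes.
m2 = 7.5630
b2 = 14 - 7.5630*9 = -54.0670

y = 7.5630x - 54.0670


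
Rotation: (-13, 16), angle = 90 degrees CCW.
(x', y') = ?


cos(90) = 0, sin(90) = 1
x' = -13*0 - 16*1 = -16
y' = -13*1 + 16*0 = -13

(-16, -13)


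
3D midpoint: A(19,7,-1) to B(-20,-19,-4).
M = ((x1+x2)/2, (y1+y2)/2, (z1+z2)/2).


Mx = (19- 20)/2 = -0.5000
My = (7- 19)/2 = -6.0000
Mz = (-1- 4)/2 = -2.5000

M = (-0.5000, -6.0000, -2.5000)


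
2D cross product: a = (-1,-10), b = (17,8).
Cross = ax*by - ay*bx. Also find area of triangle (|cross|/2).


cross = -1*8 + 10*17 = -8 + 170 = 162
Triangle area = |162|/2 = 162/2 = 81.0000

cross = 162, triangle area = 81.0000


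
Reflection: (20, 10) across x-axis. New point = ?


Reflection rule for x-axis: (x, -y)
(20, 10) -> (20, -10)

(20, -10)


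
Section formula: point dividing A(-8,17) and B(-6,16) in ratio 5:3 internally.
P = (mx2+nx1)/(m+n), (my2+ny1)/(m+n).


Px = (5*(-6) + 3*(-8))/8 = -54/8 = -6.7500
Py = (5*16 + 3*17)/8 = 131/8 = 16.3750

P = (-6.7500, 16.3750)


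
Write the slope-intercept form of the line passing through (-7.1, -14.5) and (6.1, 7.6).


m = (22.1)/(13.2) = 1.6742
b = y1 - m*x1 = -14.5 - (22.1*(-7.1))/(13.2) = -14.5 + 11.8871 = -2.6129

y = 1.6742x - 2.6129


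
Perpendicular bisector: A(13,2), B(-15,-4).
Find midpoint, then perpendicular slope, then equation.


Midpoint = (-1, -1)
Slope of AB = dy/dx = -6/(-28) = 0.2143
Perp slope = -dx/dy = -28/6 = -4.6667
b = My - (perp slope)*Mx = -1 + (-28*(-1))/(-6) = -1 - 4.6667 = -5.6667

y = -4.6667x - 5.6667


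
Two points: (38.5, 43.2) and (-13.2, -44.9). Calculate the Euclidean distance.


dx = -13.2 - 38.5 = -51.7
dy = -44.9 - 43.2 = -88.1
d = sqrt(2672.89 + 7761.61) = sqrt(10434.5) = 102.1494

102.1494


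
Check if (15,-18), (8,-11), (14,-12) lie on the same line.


15*(-11+ 12) + 8*(-12+ 18) + 14*(-18+ 11)
= 15 + 48 - 98 = -35

No, not collinear (determinant = -35)


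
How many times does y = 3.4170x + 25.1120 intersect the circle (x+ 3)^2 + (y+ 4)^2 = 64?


Substitute y = 3.4170x + 25.1120: (x+ 3)^2 + (3.4170x+25.1120+ 4)^2 = 64
Expand to Ax^2 + Bx + C = 0, where b-k = 29.112
A = 1+m^2 = 12.675889
B = 2(m(b-k) - h) = 2(3.4170*29.112 + 3) = 204.951408
C = h^2 + (b-k)^2 - r^2 = 9 + 847.508544 - 64 = 792.508544
disc = B^2-4AC = 42005.0796 - 40183.0013 = 1822.0783
disc > 0

2 intersection points


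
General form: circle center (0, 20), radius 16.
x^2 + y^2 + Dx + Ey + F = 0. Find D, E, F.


(x-0)^2 + (y-20)^2 = 16^2
D = -2h = 0, E = -2k = -40
F = h^2+k^2-r^2 = 0+400-256 = 144

D = 0, E = -40, F = 144


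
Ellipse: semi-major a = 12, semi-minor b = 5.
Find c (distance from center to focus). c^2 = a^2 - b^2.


c^2 = 12^2 - 5^2 = 144 - 25 = 119
c = sqrt(119) = 10.9087

c = 10.9087


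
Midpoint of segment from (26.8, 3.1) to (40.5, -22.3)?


Mx = (26.8 + 40.5)/2 = 67.3/2 = 33.6500
My = (3.1 - 22.3)/2 = -19.2/2 = -9.6000

(33.6500, -9.6000)


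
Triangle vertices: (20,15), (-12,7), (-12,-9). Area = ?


20*(7+ 9) = 320
-12*(-9-15) = 288
-12*(15-7) = -96
sum = 512
Area = |512|/2 = 256.0000

256.0000 sq units


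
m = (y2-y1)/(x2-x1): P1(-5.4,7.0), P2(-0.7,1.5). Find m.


dy = 1.5 - 7.0 = -5.5
dx = -0.7 + 5.4 = 4.7
m = -5.5/4.7 = -1.1702

m = -1.1702


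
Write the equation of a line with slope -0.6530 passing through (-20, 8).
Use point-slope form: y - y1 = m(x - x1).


y - 8 = -0.6530(x + 20)
y = -0.6530x + 8 + 0.6530*(-20)
y = -0.6530x - 5.0600

y = -0.6530x - 5.0600


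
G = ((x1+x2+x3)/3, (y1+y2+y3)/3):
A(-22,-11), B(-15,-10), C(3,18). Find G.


Gx = (-22- 15+3)/3 = -34/3 = -11.3333
Gy = (-11- 10+18)/3 = -3/3 = -1.0000

G = (-11.3333, -1.0000)


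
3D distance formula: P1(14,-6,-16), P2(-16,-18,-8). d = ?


dx=-30, dy=-12, dz=8
d = sqrt(900+144+64) = sqrt(1108) = 33.2866

33.2866


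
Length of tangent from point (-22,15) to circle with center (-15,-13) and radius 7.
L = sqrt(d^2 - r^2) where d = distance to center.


d = sqrt((-22+ 15)^2 + (15+ 13)^2) = sqrt(49+784) = 28.8617
L = sqrt(833.0000 - 49) = sqrt(784.0000) = 28.0000

28.0000


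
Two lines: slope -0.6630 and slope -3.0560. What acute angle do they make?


m1-m2 = 2.393
1+m1*m2 = 3.026128
tan(theta) = |2.393/3.026128| = 0.790780
theta = arctan(|2.393/3.026128|) = 38.3362 degrees (acute angle)

38.3362 degrees


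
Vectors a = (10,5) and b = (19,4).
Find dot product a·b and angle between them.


a·b = 10*19 + 5*4 = 190 + 20 = 210
|a| = sqrt(100+25) = 11.1803
|b| = sqrt(361+16) = 19.4165
cos(theta) = 210/(sqrt(125)*sqrt(377)) = 210/sqrt(47125) = 0.967372
theta = arccos(210/sqrt(47125)) = 14.6764 degrees

a·b = 210, theta = 14.6764 deg


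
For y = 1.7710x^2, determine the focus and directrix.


a = 1.7710
1/(4a) = 0.1412
Focus = (0, 0.1412)
Directrix: y = -0.1412

Focus = (0, 0.1412), Directrix: y = -0.1412


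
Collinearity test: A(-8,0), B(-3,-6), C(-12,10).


-8*(-6-10) - 3*(10-0) - 12*(0+ 6)
= 128 - 30 - 72 = 26

No, not collinear (determinant = 26)


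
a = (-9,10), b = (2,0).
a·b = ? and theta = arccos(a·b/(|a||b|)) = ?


a·b = -9*2 + 10*0 = -18 + 0 = -18
|a| = sqrt(81+100) = 13.4536
|b| = sqrt(4+0) = 2.0000
cos(theta) = -18/(sqrt(181)*sqrt(4)) = -18/sqrt(724) = -0.668965
theta = arccos(-18/sqrt(724)) = 131.9872 degrees

a·b = -18, theta = 131.9872 deg


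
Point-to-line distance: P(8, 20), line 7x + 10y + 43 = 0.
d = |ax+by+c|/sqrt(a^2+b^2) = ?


|7*8 + 10*20 + 43| = |299| = 299
sqrt(49 + 100) = sqrt(149) = 12.2066
d = 299/sqrt(149) = 24.4950

24.4950


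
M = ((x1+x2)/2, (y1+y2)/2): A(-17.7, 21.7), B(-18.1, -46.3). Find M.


Mx = (-17.7 - 18.1)/2 = -35.8/2 = -17.9000
My = (21.7 - 46.3)/2 = -24.6/2 = -12.3000

(-17.9000, -12.3000)


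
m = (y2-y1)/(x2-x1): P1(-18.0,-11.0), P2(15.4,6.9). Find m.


dy = 6.9 + 11.0 = 17.9
dx = 15.4 + 18.0 = 33.4
m = 17.9/33.4 = 0.5359

m = 0.5359


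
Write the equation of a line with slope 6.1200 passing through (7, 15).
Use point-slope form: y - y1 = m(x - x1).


y - 15 = 6.1200(x - 7)
y = 6.1200x + 15 - 6.1200*7
y = 6.1200x - 27.8400

y = 6.1200x - 27.8400


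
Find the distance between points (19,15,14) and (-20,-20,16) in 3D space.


dx=-39, dy=-35, dz=2
d = sqrt(1521+1225+4) = sqrt(2750) = 52.4404

52.4404


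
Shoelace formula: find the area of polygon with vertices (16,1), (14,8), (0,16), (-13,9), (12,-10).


sum(xi*y_{i+1}) = 16*8 + 14*16 + 0*9 - 13*(-10) + 12*1 = 494
sum(yi*x_{i+1}) = 1*14 + 8*0 + 16*(-13) + 9*12 - 10*16 = -246
Area = |494 + 246|/2 = 740/2 = 370.0000

370.0000 sq units


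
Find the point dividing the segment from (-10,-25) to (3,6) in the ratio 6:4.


Px = (6*3 + 4*(-10))/10 = -22/10 = -2.2000
Py = (6*6 + 4*(-25))/10 = -64/10 = -6.4000

P = (-2.2000, -6.4000)


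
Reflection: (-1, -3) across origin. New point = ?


Reflection rule for origin: (-x, -y)
(-1, -3) -> (1, 3)

(1, 3)


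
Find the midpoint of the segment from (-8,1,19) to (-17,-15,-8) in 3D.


Mx = (-8- 17)/2 = -12.5000
My = (1- 15)/2 = -7.0000
Mz = (19- 8)/2 = 5.5000

M = (-12.5000, -7.0000, 5.5000)


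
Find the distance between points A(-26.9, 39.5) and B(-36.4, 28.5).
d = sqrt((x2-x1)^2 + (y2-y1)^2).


dx = -36.4 + 26.9 = -9.5
dy = 28.5 - 39.5 = -11.0
d = sqrt(90.25 + 121.0) = sqrt(211.25) = 14.5344

14.5344


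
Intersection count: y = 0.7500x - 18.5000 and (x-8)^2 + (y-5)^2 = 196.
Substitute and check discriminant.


Substitute y = 0.7500x - 18.5000: (x-8)^2 + (0.7500x- 18.5000-5)^2 = 196
Expand to Ax^2 + Bx + C = 0, where b-k = -23.5
A = 1+m^2 = 1.5625
B = 2(m(b-k) - h) = 2(0.7500*(-23.5) - 8) = -51.25
C = h^2 + (b-k)^2 - r^2 = 64 + 552.25 - 196 = 420.25
disc = B^2-4AC = 2626.5625 - 2626.5625 = 0
disc = 0

1 intersection point (tangent)


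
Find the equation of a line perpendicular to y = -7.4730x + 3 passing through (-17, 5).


Perpendicular slope = -1/m1 = -1/(-7.4730) = 0.1338
b2 = y0 - m2*x0 = 5 - 17/(-7.4730) = 5 + 2.2749 = 7.2749

y = 0.1338x + 7.2749


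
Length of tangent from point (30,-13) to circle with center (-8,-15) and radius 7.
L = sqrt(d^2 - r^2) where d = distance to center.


d = sqrt((30+ 8)^2 + (-13+ 15)^2) = sqrt(1444+4) = 38.0526
L = sqrt(1448.0000 - 49) = sqrt(1399.0000) = 37.4032

37.4032


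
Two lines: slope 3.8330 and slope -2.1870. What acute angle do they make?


m1-m2 = 6.02
1+m1*m2 = -7.382771
tan(theta) = |6.02/(-7.382771)| = 0.815412
theta = arctan(|6.02/(-7.382771)|) = 39.1942 degrees (acute angle)

39.1942 degrees


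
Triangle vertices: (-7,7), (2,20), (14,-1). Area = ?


-7*(20+ 1) = -147
2*(-1-7) = -16
14*(7-20) = -182
sum = -345
Area = |-345|/2 = 172.5000

172.5000 sq units


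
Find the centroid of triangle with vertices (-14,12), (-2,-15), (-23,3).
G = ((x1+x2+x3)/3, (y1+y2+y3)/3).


Gx = (-14- 2- 23)/3 = -39/3 = -13.0000
Gy = (12- 15+3)/3 = 0/3 = 0

G = (-13.0000, 0)


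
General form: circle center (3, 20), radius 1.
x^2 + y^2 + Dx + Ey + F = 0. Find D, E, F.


(x-3)^2 + (y-20)^2 = 1^2
D = -2h = -6, E = -2k = -40
F = h^2+k^2-r^2 = 9+400-1 = 408

D = -6, E = -40, F = 408


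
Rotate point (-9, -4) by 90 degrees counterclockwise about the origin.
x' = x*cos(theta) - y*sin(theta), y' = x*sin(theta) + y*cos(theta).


cos(90) = 0, sin(90) = 1
x' = -9*0 + 4*1 = 4
y' = -9*1 - 4*0 = -9

(4, -9)


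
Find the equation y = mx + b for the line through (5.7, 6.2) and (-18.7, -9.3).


m = (-15.5)/(-24.4) = 0.6352
b = y1 - m*x1 = 6.2 - (-15.5*5.7)/(-24.4) = 6.2 - 3.6209 = 2.5791

y = 0.6352x + 2.5791


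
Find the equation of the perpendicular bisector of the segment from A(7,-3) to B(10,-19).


Midpoint = (8.5, -11)
Slope of AB = dy/dx = -16/3 = -5.3333
Perp slope = -dx/dy = 3/16 = 0.1875
b = My - (perp slope)*Mx = -11 + (3*8.5)/(-16) = -11 - 1.5938 = -12.5938

y = 0.1875x - 12.5938


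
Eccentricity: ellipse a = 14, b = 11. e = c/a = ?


c = sqrt(196-121) = sqrt(75) = 8.6603
e = c/a = sqrt(75)/14 = 0.6186

e = 0.6186


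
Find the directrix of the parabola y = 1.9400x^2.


a = 1.9400
1/(4a) = 0.1289
directrix: y = -0.1289 = -0.1289

y = -0.1289


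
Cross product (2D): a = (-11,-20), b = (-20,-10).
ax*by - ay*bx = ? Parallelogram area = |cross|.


cross = -11*(-10) + 20*(-20) = 110 - 400 = -290
Parallelogram area = |-290| = 290

cross = -290, parallelogram area = 290


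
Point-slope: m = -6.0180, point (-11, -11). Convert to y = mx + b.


y + 11 = -6.0180(x + 11)
y = -6.0180x - 11 + 6.0180*(-11)
y = -6.0180x - 77.1980

y = -6.0180x - 77.1980


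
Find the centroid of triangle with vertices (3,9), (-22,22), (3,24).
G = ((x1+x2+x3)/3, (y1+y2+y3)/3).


Gx = (3- 22+3)/3 = -16/3 = -5.3333
Gy = (9+22+24)/3 = 55/3 = 18.3333

G = (-5.3333, 18.3333)


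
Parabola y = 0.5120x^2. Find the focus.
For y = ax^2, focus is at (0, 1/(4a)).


a = 0.5120
4a = 2.0480
focus = (0, 1/2.0480) = (0, 0.4883)

Focus = (0, 0.4883)


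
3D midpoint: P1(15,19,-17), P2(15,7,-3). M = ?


Mx = (15+15)/2 = 15.0000
My = (19+7)/2 = 13.0000
Mz = (-17- 3)/2 = -10.0000

M = (15.0000, 13.0000, -10.0000)


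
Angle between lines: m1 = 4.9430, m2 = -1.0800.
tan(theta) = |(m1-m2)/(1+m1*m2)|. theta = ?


m1-m2 = 6.023
1+m1*m2 = -4.33844
tan(theta) = |6.023/(-4.33844)| = 1.388287
theta = arctan(|6.023/(-4.33844)|) = 54.2343 degrees (acute angle)

54.2343 degrees


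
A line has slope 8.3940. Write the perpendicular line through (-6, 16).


Perpendicular slope = -1/m1 = -1/8.3940 = -0.1191
b2 = y0 - m2*x0 = 16 - 6/8.3940 = 16 - 0.7148 = 15.2852

y = -0.1191x + 15.2852


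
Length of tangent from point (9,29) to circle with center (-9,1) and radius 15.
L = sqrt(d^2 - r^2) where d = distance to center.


d = sqrt((9+ 9)^2 + (29-1)^2) = sqrt(324+784) = 33.2866
L = sqrt(1108.0000 - 225) = sqrt(883.0000) = 29.7153

29.7153


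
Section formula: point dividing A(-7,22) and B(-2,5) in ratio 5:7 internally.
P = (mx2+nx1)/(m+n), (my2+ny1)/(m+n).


Px = (5*(-2) + 7*(-7))/12 = -59/12 = -4.9167
Py = (5*5 + 7*22)/12 = 179/12 = 14.9167

P = (-4.9167, 14.9167)


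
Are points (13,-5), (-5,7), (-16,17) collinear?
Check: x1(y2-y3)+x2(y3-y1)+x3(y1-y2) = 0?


13*(7-17) - 5*(17+ 5) - 16*(-5-7)
= -130 - 110 + 192 = -48

No, not collinear (determinant = -48)


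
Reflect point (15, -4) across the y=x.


Reflection rule for y=x: (y, x)
(15, -4) -> (-4, 15)

(-4, 15)


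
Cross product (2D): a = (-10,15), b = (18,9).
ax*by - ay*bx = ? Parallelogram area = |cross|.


cross = -10*9 - 15*18 = -90 - 270 = -360
Parallelogram area = |-360| = 360

cross = -360, parallelogram area = 360


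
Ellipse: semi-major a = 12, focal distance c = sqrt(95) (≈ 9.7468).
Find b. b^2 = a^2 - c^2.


b^2 = 12^2 - (sqrt(95))^2 = 144 - 95 = 49
b = sqrt(49) = 7

b = 7


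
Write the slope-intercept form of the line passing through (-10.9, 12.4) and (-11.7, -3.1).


m = (-15.5)/(-0.8) = 19.3750
b = y1 - m*x1 = 12.4 - (-15.5*(-10.9))/(-0.8) = 12.4 + 211.1875 = 223.5875

y = 19.3750x + 223.5875


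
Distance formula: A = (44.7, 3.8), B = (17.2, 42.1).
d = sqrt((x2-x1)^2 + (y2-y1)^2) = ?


dx = 17.2 - 44.7 = -27.5
dy = 42.1 - 3.8 = 38.3
d = sqrt(756.25 + 1466.89) = sqrt(2223.14) = 47.1502

47.1502


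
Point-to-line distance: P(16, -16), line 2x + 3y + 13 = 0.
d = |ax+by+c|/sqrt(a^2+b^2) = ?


|2*16 + 3*(-16) + 13| = |-3| = 3
sqrt(4 + 9) = sqrt(13) = 3.6056
d = 3/sqrt(13) = 0.8321

0.8321


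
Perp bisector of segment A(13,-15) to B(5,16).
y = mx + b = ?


Midpoint = (9, 0.5)
Slope of AB = dy/dx = 31/(-8) = -3.8750
Perp slope = -dx/dy = 8/31 = 0.2581
b = My - (perp slope)*Mx = 0.5 + (-8*9)/31 = 0.5 - 2.3226 = -1.8226

y = 0.2581x - 1.8226


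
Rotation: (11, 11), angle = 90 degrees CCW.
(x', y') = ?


cos(90) = 0, sin(90) = 1
x' = 11*0 - 11*1 = -11
y' = 11*1 + 11*0 = 11

(-11, 11)


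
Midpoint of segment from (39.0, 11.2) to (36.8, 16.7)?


Mx = (39.0 + 36.8)/2 = 75.8/2 = 37.9000
My = (11.2 + 16.7)/2 = 27.9/2 = 13.9500

(37.9000, 13.9500)


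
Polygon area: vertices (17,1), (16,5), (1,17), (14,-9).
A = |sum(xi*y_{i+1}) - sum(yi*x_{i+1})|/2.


sum(xi*y_{i+1}) = 17*5 + 16*17 + 1*(-9) + 14*1 = 362
sum(yi*x_{i+1}) = 1*16 + 5*1 + 17*14 - 9*17 = 106
Area = |362 - 106|/2 = 256/2 = 128.0000

128.0000 sq units


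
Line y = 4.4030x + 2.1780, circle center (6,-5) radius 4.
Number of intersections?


Substitute y = 4.4030x + 2.1780: (x-6)^2 + (4.4030x+2.1780+ 5)^2 = 16
Expand to Ax^2 + Bx + C = 0, where b-k = 7.178
A = 1+m^2 = 20.386409
B = 2(m(b-k) - h) = 2(4.4030*7.178 - 6) = 51.209468
C = h^2 + (b-k)^2 - r^2 = 36 + 51.523684 - 16 = 71.523684
disc = B^2-4AC = 2622.4096 - 5832.4443 = -3210.0347
disc < 0

0 intersection points


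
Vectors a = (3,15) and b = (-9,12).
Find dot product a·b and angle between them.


a·b = 3*(-9) + 15*12 = -27 + 180 = 153
|a| = sqrt(9+225) = 15.2971
|b| = sqrt(81+144) = 15.0000
cos(theta) = 153/(sqrt(234)*sqrt(225)) = 153/sqrt(52650) = 0.666795
theta = arccos(153/sqrt(52650)) = 48.1798 degrees

a·b = 153, theta = 48.1798 deg


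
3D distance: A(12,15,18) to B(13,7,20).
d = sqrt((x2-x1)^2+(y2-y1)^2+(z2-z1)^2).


dx=1, dy=-8, dz=2
d = sqrt(1+64+4) = sqrt(69) = 8.3066

8.3066


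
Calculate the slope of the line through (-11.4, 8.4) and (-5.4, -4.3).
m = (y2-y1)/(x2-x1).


dy = -4.3 - 8.4 = -12.7
dx = -5.4 + 11.4 = 6.0
m = -12.7/6.0 = -2.1167

m = -2.1167


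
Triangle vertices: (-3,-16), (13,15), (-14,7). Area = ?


-3*(15-7) = -24
13*(7+ 16) = 299
-14*(-16-15) = 434
sum = 709
Area = |709|/2 = 354.5000

354.5000 sq units


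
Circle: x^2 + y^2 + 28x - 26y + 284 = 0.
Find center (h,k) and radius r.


h = -D/2 = -28/2 = -14
k = -E/2 = 26/2 = 13
r^2 = h^2 + k^2 - F = 196 + 169 - 284 = 81
r = 9

Center (-14, 13), radius = 9


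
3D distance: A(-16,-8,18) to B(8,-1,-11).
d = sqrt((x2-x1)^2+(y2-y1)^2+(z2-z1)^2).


dx=24, dy=7, dz=-29
d = sqrt(576+49+841) = sqrt(1466) = 38.2884

38.2884


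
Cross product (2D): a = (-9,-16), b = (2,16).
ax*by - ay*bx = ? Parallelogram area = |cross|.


cross = -9*16 + 16*2 = -144 + 32 = -112
Parallelogram area = |-112| = 112

cross = -112, parallelogram area = 112


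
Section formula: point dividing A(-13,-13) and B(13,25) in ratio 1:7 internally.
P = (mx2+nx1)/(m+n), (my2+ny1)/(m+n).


Px = (1*13 + 7*(-13))/8 = -78/8 = -9.7500
Py = (1*25 + 7*(-13))/8 = -66/8 = -8.2500

P = (-9.7500, -8.2500)


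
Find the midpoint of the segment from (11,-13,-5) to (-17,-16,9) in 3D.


Mx = (11- 17)/2 = -3.0000
My = (-13- 16)/2 = -14.5000
Mz = (-5+9)/2 = 2.0000

M = (-3.0000, -14.5000, 2.0000)


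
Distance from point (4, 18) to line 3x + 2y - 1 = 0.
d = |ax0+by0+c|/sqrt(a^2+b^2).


|3*4 + 2*18 - 1| = |47| = 47
sqrt(9 + 4) = sqrt(13) = 3.6056
d = 47/sqrt(13) = 13.0355

13.0355


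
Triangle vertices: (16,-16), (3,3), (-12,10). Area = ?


16*(3-10) = -112
3*(10+ 16) = 78
-12*(-16-3) = 228
sum = 194
Area = |194|/2 = 97.0000

97.0000 sq units


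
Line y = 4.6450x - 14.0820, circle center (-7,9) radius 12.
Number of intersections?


Substitute y = 4.6450x - 14.0820: (x+ 7)^2 + (4.6450x- 14.0820-9)^2 = 144
Expand to Ax^2 + Bx + C = 0, where b-k = -23.082
A = 1+m^2 = 22.576025
B = 2(m(b-k) - h) = 2(4.6450*(-23.082) + 7) = -200.43178
C = h^2 + (b-k)^2 - r^2 = 49 + 532.778724 - 144 = 437.778724
disc = B^2-4AC = 40172.8984 - 39533.2137 = 639.6847
disc > 0

2 intersection points


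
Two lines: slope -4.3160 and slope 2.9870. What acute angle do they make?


m1-m2 = -7.303
1+m1*m2 = -11.891892
tan(theta) = |-7.303/(-11.891892)| = 0.614116
theta = arctan(|-7.303/(-11.891892)|) = 31.5547 degrees (acute angle)

31.5547 degrees


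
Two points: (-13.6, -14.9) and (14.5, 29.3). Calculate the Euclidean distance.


dx = 14.5 + 13.6 = 28.1
dy = 29.3 + 14.9 = 44.2
d = sqrt(789.61 + 1953.64) = sqrt(2743.25) = 52.3760

52.3760


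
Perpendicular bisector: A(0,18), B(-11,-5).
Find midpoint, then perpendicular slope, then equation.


Midpoint = (-5.5, 6.5)
Slope of AB = dy/dx = -23/(-11) = 2.0909
Perp slope = -dx/dy = -11/23 = -0.4783
b = My - (perp slope)*Mx = 6.5 + (-11*(-5.5))/(-23) = 6.5 - 2.6304 = 3.8696

y = -0.4783x + 3.8696


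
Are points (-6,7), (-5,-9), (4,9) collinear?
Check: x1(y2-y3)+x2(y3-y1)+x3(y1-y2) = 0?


-6*(-9-9) - 5*(9-7) + 4*(7+ 9)
= 108 - 10 + 64 = 162

No, not collinear (determinant = 162)


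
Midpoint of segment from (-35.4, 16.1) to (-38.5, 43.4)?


Mx = (-35.4 - 38.5)/2 = -73.9/2 = -36.9500
My = (16.1 + 43.4)/2 = 59.5/2 = 29.7500

(-36.9500, 29.7500)


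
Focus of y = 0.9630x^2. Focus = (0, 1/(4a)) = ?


a = 0.9630
4a = 3.8520
focus = (0, 1/3.8520) = (0, 0.2596)

Focus = (0, 0.2596)


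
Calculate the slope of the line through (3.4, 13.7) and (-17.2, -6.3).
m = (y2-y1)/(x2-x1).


dy = -6.3 - 13.7 = -20.0
dx = -17.2 - 3.4 = -20.6
m = -20.0/(-20.6) = 0.9709

m = 0.9709


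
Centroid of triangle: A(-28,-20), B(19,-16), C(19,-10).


Gx = (-28+19+19)/3 = 10/3 = 3.3333
Gy = (-20- 16- 10)/3 = -46/3 = -15.3333

G = (3.3333, -15.3333)


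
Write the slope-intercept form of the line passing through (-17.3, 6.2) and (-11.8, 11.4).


m = (5.2)/(5.5) = 0.9455
b = y1 - m*x1 = 6.2 - (5.2*(-17.3))/(5.5) = 6.2 + 16.3564 = 22.5564

y = 0.9455x + 22.5564


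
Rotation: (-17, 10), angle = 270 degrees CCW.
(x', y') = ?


cos(270) = 0, sin(270) = -1
x' = -17*0 - 10*(-1) = 10
y' = -17*(-1) + 10*0 = 17

(10, 17)


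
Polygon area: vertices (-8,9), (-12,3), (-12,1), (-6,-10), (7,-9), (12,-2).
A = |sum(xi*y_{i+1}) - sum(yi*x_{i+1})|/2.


sum(xi*y_{i+1}) = -8*3 - 12*1 - 12*(-10) - 6*(-9) + 7*(-2) + 12*9 = 232
sum(yi*x_{i+1}) = 9*(-12) + 3*(-12) + 1*(-6) - 10*7 - 9*12 - 2*(-8) = -312
Area = |232 + 312|/2 = 544/2 = 272.0000

272.0000 sq units


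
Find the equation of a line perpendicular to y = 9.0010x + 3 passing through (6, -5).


Perpendicular slope = -1/m1 = -1/9.0010 = -0.1111
b2 = y0 - m2*x0 = -5 + 6/9.0010 = -5 + 0.6666 = -4.3334

y = -0.1111x - 4.3334


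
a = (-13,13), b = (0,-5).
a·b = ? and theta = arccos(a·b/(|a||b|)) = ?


a·b = -13*0 + 13*(-5) = 0 - 65 = -65
|a| = sqrt(169+169) = 18.3848
|b| = sqrt(0+25) = 5.0000
cos(theta) = -65/(sqrt(338)*sqrt(25)) = -65/sqrt(8450) = -0.707107
theta = arccos(-65/sqrt(8450)) = 135.0000 degrees

a·b = -65, theta = 135.0000 deg


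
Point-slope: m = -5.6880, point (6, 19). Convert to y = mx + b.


y - 19 = -5.6880(x - 6)
y = -5.6880x + 19 + 5.6880*6
y = -5.6880x + 53.1280

y = -5.6880x + 53.1280


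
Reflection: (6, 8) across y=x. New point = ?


Reflection rule for y=x: (y, x)
(6, 8) -> (8, 6)

(8, 6)


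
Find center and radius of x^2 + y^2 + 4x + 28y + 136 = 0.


h = -D/2 = -4/2 = -2
k = -E/2 = -28/2 = -14
r^2 = h^2 + k^2 - F = 4 + 196 - 136 = 64
r = 8

Center (-2, -14), radius = 8


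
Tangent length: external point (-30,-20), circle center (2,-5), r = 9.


d = sqrt((-30-2)^2 + (-20+ 5)^2) = sqrt(1024+225) = 35.3412
L = sqrt(1249.0000 - 81) = sqrt(1168.0000) = 34.1760

34.1760


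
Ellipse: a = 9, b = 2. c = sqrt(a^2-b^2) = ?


c^2 = 9^2 - 2^2 = 81 - 4 = 77
c = sqrt(77) = 8.7750

c = 8.7750


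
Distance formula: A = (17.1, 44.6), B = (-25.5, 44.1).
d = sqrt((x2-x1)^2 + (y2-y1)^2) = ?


dx = -25.5 - 17.1 = -42.6
dy = 44.1 - 44.6 = -0.5
d = sqrt(1814.76 + 0.25) = sqrt(1815.01) = 42.6029

42.6029


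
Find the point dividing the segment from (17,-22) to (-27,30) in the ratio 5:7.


Px = (5*(-27) + 7*17)/12 = -16/12 = -1.3333
Py = (5*30 + 7*(-22))/12 = -4/12 = -0.3333

P = (-1.3333, -0.3333)


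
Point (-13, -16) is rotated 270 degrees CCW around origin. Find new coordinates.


cos(270) = 0, sin(270) = -1
x' = -13*0 + 16*(-1) = -16
y' = -13*(-1) - 16*0 = 13

(-16, 13)


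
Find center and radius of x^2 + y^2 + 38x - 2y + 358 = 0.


h = -D/2 = -38/2 = -19
k = -E/2 = 2/2 = 1
r^2 = h^2 + k^2 - F = 361 + 1 - 358 = 4
r = 2

Center (-19, 1), radius = 2


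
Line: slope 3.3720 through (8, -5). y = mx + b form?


y + 5 = 3.3720(x - 8)
y = 3.3720x - 5 - 3.3720*8
y = 3.3720x - 31.9760

y = 3.3720x - 31.9760


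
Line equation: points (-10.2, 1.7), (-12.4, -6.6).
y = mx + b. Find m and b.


m = (-8.3)/(-2.2) = 3.7727
b = y1 - m*x1 = 1.7 - (-8.3*(-10.2))/(-2.2) = 1.7 + 38.4818 = 40.1818

y = 3.7727x + 40.1818


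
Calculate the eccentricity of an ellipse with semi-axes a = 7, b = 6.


c = sqrt(49-36) = sqrt(13) = 3.6056
e = c/a = sqrt(13)/7 = 0.5151

e = 0.5151


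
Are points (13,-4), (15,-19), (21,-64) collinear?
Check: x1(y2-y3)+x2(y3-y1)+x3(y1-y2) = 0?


13*(-19+ 64) + 15*(-64+ 4) + 21*(-4+ 19)
= 585 - 900 + 315 = 0

Yes, collinear (determinant = 0)


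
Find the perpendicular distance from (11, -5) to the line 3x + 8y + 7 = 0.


|3*11 + 8*(-5) + 7| = |0| = 0
sqrt(9 + 64) = sqrt(73) = 8.5440
d = 0/sqrt(73) = 0

0


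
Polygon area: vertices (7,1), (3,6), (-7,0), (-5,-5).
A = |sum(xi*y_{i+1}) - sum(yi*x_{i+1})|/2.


sum(xi*y_{i+1}) = 7*6 + 3*0 - 7*(-5) - 5*1 = 72
sum(yi*x_{i+1}) = 1*3 + 6*(-7) + 0*(-5) - 5*7 = -74
Area = |72 + 74|/2 = 146/2 = 73.0000

73.0000 sq units


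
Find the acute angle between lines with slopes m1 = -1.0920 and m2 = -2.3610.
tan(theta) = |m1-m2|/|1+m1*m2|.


m1-m2 = 1.269
1+m1*m2 = 3.578212
tan(theta) = |1.269/3.578212| = 0.354646
theta = arctan(|1.269/3.578212|) = 19.5269 degrees (acute angle)

19.5269 degrees


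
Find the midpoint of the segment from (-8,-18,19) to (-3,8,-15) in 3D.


Mx = (-8- 3)/2 = -5.5000
My = (-18+8)/2 = -5.0000
Mz = (19- 15)/2 = 2.0000

M = (-5.5000, -5.0000, 2.0000)


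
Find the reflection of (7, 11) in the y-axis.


Reflection rule for y-axis: (-x, y)
(7, 11) -> (-7, 11)

(-7, 11)


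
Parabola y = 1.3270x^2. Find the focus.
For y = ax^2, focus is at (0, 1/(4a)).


a = 1.3270
4a = 5.3080
focus = (0, 1/5.3080) = (0, 0.1884)

Focus = (0, 0.1884)


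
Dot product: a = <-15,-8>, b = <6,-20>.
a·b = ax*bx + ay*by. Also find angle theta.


a·b = -15*6 - 8*(-20) = -90 + 160 = 70
|a| = sqrt(225+64) = 17.0000
|b| = sqrt(36+400) = 20.8806
cos(theta) = 70/(sqrt(289)*sqrt(436)) = 70/sqrt(126004) = 0.197200
theta = arccos(70/sqrt(126004)) = 78.6268 degrees

a·b = 70, theta = 78.6268 deg


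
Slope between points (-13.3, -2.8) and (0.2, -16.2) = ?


dy = -16.2 + 2.8 = -13.4
dx = 0.2 + 13.3 = 13.5
m = -13.4/13.5 = -0.9926

m = -0.9926


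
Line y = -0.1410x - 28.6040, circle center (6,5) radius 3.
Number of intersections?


Substitute y = -0.1410x - 28.6040: (x-6)^2 + (-0.1410x- 28.6040-5)^2 = 9
Expand to Ax^2 + Bx + C = 0, where b-k = -33.604
A = 1+m^2 = 1.019881
B = 2(m(b-k) - h) = 2(-0.1410*(-33.604) - 6) = -2.523672
C = h^2 + (b-k)^2 - r^2 = 36 + 1129.228816 - 9 = 1156.228816
disc = B^2-4AC = 6.3689 - 4716.8632 = -4710.4943
disc < 0

0 intersection points


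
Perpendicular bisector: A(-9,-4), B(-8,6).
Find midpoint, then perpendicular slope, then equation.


Midpoint = (-8.5, 1)
Slope of AB = dy/dx = 10/1 = 10.0000
Perp slope = -dx/dy = -1/10 = -0.1000
b = My - (perp slope)*Mx = 1 + (1*(-8.5))/10 = 1 - 0.8500 = 0.1500

y = -0.1000x + 0.1500


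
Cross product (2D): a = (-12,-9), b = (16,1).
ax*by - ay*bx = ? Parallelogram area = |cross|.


cross = -12*1 + 9*16 = -12 + 144 = 132
Parallelogram area = |132| = 132

cross = 132, parallelogram area = 132


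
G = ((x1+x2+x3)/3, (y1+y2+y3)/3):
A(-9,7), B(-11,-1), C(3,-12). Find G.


Gx = (-9- 11+3)/3 = -17/3 = -5.6667
Gy = (7- 1- 12)/3 = -6/3 = -2.0000

G = (-5.6667, -2.0000)


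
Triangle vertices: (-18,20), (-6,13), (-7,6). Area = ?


-18*(13-6) = -126
-6*(6-20) = 84
-7*(20-13) = -49
sum = -91
Area = |-91|/2 = 45.5000

45.5000 sq units


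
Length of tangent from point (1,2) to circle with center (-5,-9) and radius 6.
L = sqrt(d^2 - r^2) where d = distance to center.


d = sqrt((1+ 5)^2 + (2+ 9)^2) = sqrt(36+121) = 12.5300
L = sqrt(157.0000 - 36) = sqrt(121.0000) = 11.0000

11.0000


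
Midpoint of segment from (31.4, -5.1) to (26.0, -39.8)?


Mx = (31.4 + 26.0)/2 = 57.4/2 = 28.7000
My = (-5.1 - 39.8)/2 = -44.9/2 = -22.4500

(28.7000, -22.4500)


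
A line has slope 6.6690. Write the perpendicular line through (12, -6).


Perpendicular slope = -1/m1 = -1/6.6690 = -0.1499
b2 = y0 - m2*x0 = -6 + 12/6.6690 = -6 + 1.7994 = -4.2006

y = -0.1499x - 4.2006


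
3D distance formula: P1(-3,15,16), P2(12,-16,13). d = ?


dx=15, dy=-31, dz=-3
d = sqrt(225+961+9) = sqrt(1195) = 34.5688

34.5688


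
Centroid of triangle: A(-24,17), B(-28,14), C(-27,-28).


Gx = (-24- 28- 27)/3 = -79/3 = -26.3333
Gy = (17+14- 28)/3 = 3/3 = 1.0000

G = (-26.3333, 1.0000)


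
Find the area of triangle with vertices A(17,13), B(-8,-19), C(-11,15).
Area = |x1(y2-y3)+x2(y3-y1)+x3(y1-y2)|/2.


17*(-19-15) = -578
-8*(15-13) = -16
-11*(13+ 19) = -352
sum = -946
Area = |-946|/2 = 473.0000

473.0000 sq units


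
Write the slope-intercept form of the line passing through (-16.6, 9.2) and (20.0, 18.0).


m = (8.8)/(36.6) = 0.2404
b = y1 - m*x1 = 9.2 - (8.8*(-16.6))/(36.6) = 9.2 + 3.9913 = 13.1913

y = 0.2404x + 13.1913


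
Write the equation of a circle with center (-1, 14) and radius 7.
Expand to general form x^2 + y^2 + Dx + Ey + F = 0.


(x+ 1)^2 + (y-14)^2 = 7^2
D = -2h = 2, E = -2k = -28
F = h^2+k^2-r^2 = 1+196-49 = 148

x^2 + y^2 + 2x - 28y + 148 = 0


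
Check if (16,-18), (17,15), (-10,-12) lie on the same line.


16*(15+ 12) + 17*(-12+ 18) - 10*(-18-15)
= 432 + 102 + 330 = 864

No, not collinear (determinant = 864)


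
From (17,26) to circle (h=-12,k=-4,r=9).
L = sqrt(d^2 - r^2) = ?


d = sqrt((17+ 12)^2 + (26+ 4)^2) = sqrt(841+900) = 41.7253
L = sqrt(1741.0000 - 81) = sqrt(1660.0000) = 40.7431

40.7431


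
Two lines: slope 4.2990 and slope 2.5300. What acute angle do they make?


m1-m2 = 1.769
1+m1*m2 = 11.87647
tan(theta) = |1.769/11.87647| = 0.148950
theta = arctan(|1.769/11.87647|) = 8.4719 degrees (acute angle)

8.4719 degrees


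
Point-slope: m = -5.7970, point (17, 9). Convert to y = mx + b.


y - 9 = -5.7970(x - 17)
y = -5.7970x + 9 + 5.7970*17
y = -5.7970x + 107.5490

y = -5.7970x + 107.5490


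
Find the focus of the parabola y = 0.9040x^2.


a = 0.9040
4a = 3.6160
focus = (0, 1/3.6160) = (0, 0.2765)

Focus = (0, 0.2765)


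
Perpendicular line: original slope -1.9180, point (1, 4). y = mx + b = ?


Perpendicular slope = -1/m1 = -1/(-1.9180) = 0.5214
b2 = y0 - m2*x0 = 4 + 1/(-1.9180) = 4 - 0.5214 = 3.4786

y = 0.5214x + 3.4786


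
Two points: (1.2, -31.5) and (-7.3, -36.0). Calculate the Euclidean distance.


dx = -7.3 - 1.2 = -8.5
dy = -36.0 + 31.5 = -4.5
d = sqrt(72.25 + 20.25) = sqrt(92.5) = 9.6177

9.6177


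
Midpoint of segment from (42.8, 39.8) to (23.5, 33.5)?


Mx = (42.8 + 23.5)/2 = 66.3/2 = 33.1500
My = (39.8 + 33.5)/2 = 73.3/2 = 36.6500

(33.1500, 36.6500)


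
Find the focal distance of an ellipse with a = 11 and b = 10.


c^2 = 11^2 - 10^2 = 121 - 100 = 21
c = sqrt(21) = 4.5826

c = 4.5826


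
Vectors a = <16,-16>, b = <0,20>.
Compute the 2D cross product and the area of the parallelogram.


cross = 16*20 + 16*0 = 320 - 0 = 320
Parallelogram area = |320| = 320

cross = 320, parallelogram area = 320


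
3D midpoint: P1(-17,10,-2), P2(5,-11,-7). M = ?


Mx = (-17+5)/2 = -6.0000
My = (10- 11)/2 = -0.5000
Mz = (-2- 7)/2 = -4.5000

M = (-6.0000, -0.5000, -4.5000)


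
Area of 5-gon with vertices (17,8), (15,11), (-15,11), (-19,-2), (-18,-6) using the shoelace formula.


sum(xi*y_{i+1}) = 17*11 + 15*11 - 15*(-2) - 19*(-6) - 18*8 = 352
sum(yi*x_{i+1}) = 8*15 + 11*(-15) + 11*(-19) - 2*(-18) - 6*17 = -320
Area = |352 + 320|/2 = 672/2 = 336.0000

336.0000 sq units


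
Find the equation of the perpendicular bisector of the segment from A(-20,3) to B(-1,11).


Midpoint = (-10.5, 7)
Slope of AB = dy/dx = 8/19 = 0.4211
Perp slope = -dx/dy = -19/8 = -2.3750
b = My - (perp slope)*Mx = 7 + (19*(-10.5))/8 = 7 - 24.9375 = -17.9375

y = -2.3750x - 17.9375


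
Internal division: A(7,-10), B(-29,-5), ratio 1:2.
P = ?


Px = (1*(-29) + 2*7)/3 = -15/3 = -5.0000
Py = (1*(-5) + 2*(-10))/3 = -25/3 = -8.3333

P = (-5.0000, -8.3333)


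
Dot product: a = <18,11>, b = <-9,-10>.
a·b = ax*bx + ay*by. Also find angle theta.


a·b = 18*(-9) + 11*(-10) = -162 - 110 = -272
|a| = sqrt(324+121) = 21.0950
|b| = sqrt(81+100) = 13.4536
cos(theta) = -272/(sqrt(445)*sqrt(181)) = -272/sqrt(80545) = -0.958406
theta = arccos(-272/sqrt(80545)) = 163.4168 degrees

a·b = -272, theta = 163.4168 deg


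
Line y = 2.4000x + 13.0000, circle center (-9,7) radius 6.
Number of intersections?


Substitute y = 2.4000x + 13.0000: (x+ 9)^2 + (2.4000x+13.0000-7)^2 = 36
Expand to Ax^2 + Bx + C = 0, where b-k = 6
A = 1+m^2 = 6.76
B = 2(m(b-k) - h) = 2(2.4000*6 + 9) = 46.8
C = h^2 + (b-k)^2 - r^2 = 81 + 36 - 36 = 81
disc = B^2-4AC = 2190.2400 - 2190.2400 = 0
disc = 0

1 intersection point (tangent)


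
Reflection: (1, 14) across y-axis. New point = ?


Reflection rule for y-axis: (-x, y)
(1, 14) -> (-1, 14)

(-1, 14)


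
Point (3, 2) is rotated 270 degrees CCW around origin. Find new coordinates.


cos(270) = 0, sin(270) = -1
x' = 3*0 - 2*(-1) = 2
y' = 3*(-1) + 2*0 = -3

(2, -3)


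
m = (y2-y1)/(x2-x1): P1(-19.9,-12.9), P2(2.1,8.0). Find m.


dy = 8.0 + 12.9 = 20.9
dx = 2.1 + 19.9 = 22.0
m = 20.9/22.0 = 0.9500

m = 0.9500


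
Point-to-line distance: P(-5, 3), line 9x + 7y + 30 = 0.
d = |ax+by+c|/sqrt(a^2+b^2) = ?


|9*(-5) + 7*3 + 30| = |6| = 6
sqrt(81 + 49) = sqrt(130) = 11.4018
d = 6/sqrt(130) = 0.5262

0.5262


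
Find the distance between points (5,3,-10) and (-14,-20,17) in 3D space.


dx=-19, dy=-23, dz=27
d = sqrt(361+529+729) = sqrt(1619) = 40.2368

40.2368


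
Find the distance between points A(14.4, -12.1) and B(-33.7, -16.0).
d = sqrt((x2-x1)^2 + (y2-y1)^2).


dx = -33.7 - 14.4 = -48.1
dy = -16.0 + 12.1 = -3.9
d = sqrt(2313.61 + 15.21) = sqrt(2328.82) = 48.2578

48.2578


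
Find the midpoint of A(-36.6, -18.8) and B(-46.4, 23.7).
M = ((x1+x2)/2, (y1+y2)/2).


Mx = (-36.6 - 46.4)/2 = -83.0/2 = -41.5000
My = (-18.8 + 23.7)/2 = 4.9/2 = 2.4500

(-41.5000, 2.4500)


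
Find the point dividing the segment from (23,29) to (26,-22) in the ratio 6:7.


Px = (6*26 + 7*23)/13 = 317/13 = 24.3846
Py = (6*(-22) + 7*29)/13 = 71/13 = 5.4615

P = (24.3846, 5.4615)


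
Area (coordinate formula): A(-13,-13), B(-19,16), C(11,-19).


-13*(16+ 19) = -455
-19*(-19+ 13) = 114
11*(-13-16) = -319
sum = -660
Area = |-660|/2 = 330.0000

330.0000 sq units


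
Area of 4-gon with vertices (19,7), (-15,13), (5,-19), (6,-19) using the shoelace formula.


sum(xi*y_{i+1}) = 19*13 - 15*(-19) + 5*(-19) + 6*7 = 479
sum(yi*x_{i+1}) = 7*(-15) + 13*5 - 19*6 - 19*19 = -515
Area = |479 + 515|/2 = 994/2 = 497.0000

497.0000 sq units


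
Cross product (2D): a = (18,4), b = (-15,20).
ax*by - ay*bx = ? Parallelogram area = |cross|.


cross = 18*20 - 4*(-15) = 360 + 60 = 420
Parallelogram area = |420| = 420

cross = 420, parallelogram area = 420


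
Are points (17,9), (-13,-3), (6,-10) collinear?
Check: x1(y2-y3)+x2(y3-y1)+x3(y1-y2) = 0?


17*(-3+ 10) - 13*(-10-9) + 6*(9+ 3)
= 119 + 247 + 72 = 438

No, not collinear (determinant = 438)


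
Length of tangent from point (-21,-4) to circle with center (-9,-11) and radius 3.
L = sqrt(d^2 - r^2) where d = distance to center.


d = sqrt((-21+ 9)^2 + (-4+ 11)^2) = sqrt(144+49) = 13.8924
L = sqrt(193.0000 - 9) = sqrt(184.0000) = 13.5647

13.5647


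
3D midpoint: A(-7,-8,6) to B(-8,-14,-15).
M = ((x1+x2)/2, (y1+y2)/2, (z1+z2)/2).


Mx = (-7- 8)/2 = -7.5000
My = (-8- 14)/2 = -11.0000
Mz = (6- 15)/2 = -4.5000

M = (-7.5000, -11.0000, -4.5000)


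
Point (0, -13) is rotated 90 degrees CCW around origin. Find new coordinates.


cos(90) = 0, sin(90) = 1
x' = 0*0 + 13*1 = 13
y' = 0*1 - 13*0 = 0

(13, 0)


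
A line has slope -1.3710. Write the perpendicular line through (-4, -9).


Perpendicular slope = -1/m1 = -1/(-1.3710) = 0.7294
b2 = y0 - m2*x0 = -9 - 4/(-1.3710) = -9 + 2.9176 = -6.0824

y = 0.7294x - 6.0824


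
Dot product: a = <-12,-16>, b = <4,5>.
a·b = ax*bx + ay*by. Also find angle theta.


a·b = -12*4 - 16*5 = -48 - 80 = -128
|a| = sqrt(144+256) = 20.0000
|b| = sqrt(16+25) = 6.4031
cos(theta) = -128/(sqrt(400)*sqrt(41)) = -128/sqrt(16400) = -0.999512
theta = arccos(-128/sqrt(16400)) = 178.2101 degrees

a·b = -128, theta = 178.2101 deg


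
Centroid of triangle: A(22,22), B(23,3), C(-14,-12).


Gx = (22+23- 14)/3 = 31/3 = 10.3333
Gy = (22+3- 12)/3 = 13/3 = 4.3333

G = (10.3333, 4.3333)


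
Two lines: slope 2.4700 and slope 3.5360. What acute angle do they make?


m1-m2 = -1.066
1+m1*m2 = 9.73392
tan(theta) = |-1.066/9.73392| = 0.109514
theta = arctan(|-1.066/9.73392|) = 6.2498 degrees (acute angle)

6.2498 degrees


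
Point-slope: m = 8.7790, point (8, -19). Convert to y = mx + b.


y + 19 = 8.7790(x - 8)
y = 8.7790x - 19 - 8.7790*8
y = 8.7790x - 89.2320

y = 8.7790x - 89.2320


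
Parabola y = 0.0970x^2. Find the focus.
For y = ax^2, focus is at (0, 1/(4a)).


a = 0.0970
4a = 0.3880
focus = (0, 1/0.3880) = (0, 2.5773)

Focus = (0, 2.5773)


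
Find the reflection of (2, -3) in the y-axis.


Reflection rule for y-axis: (-x, y)
(2, -3) -> (-2, -3)

(-2, -3)


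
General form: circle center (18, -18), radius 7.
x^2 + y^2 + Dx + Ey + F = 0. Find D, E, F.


(x-18)^2 + (y+ 18)^2 = 7^2
D = -2h = -36, E = -2k = 36
F = h^2+k^2-r^2 = 324+324-49 = 599

D = -36, E = 36, F = 599


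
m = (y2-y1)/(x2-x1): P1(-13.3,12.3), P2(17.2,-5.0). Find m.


dy = -5.0 - 12.3 = -17.3
dx = 17.2 + 13.3 = 30.5
m = -17.3/30.5 = -0.5672

m = -0.5672


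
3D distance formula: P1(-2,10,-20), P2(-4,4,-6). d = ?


dx=-2, dy=-6, dz=14
d = sqrt(4+36+196) = sqrt(236) = 15.3623

15.3623


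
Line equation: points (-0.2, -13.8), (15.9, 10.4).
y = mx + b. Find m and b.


m = (24.2)/(16.1) = 1.5031
b = y1 - m*x1 = -13.8 - (24.2*(-0.2))/(16.1) = -13.8 + 0.3006 = -13.4994

y = 1.5031x - 13.4994


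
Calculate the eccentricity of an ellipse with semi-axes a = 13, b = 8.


c = sqrt(169-64) = sqrt(105) = 10.2470
e = c/a = sqrt(105)/13 = 0.7882

e = 0.7882


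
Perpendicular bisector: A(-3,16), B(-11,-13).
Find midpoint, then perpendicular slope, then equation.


Midpoint = (-7, 1.5)
Slope of AB = dy/dx = -29/(-8) = 3.6250
Perp slope = -dx/dy = -8/29 = -0.2759
b = My - (perp slope)*Mx = 1.5 + (-8*(-7))/(-29) = 1.5 - 1.9310 = -0.4310

y = -0.2759x - 0.4310


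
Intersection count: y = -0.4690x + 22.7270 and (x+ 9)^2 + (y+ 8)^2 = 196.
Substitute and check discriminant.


Substitute y = -0.4690x + 22.7270: (x+ 9)^2 + (-0.4690x+22.7270+ 8)^2 = 196
Expand to Ax^2 + Bx + C = 0, where b-k = 30.727
A = 1+m^2 = 1.219961
B = 2(m(b-k) - h) = 2(-0.4690*30.727 + 9) = -10.821926
C = h^2 + (b-k)^2 - r^2 = 81 + 944.148529 - 196 = 829.148529
disc = B^2-4AC = 117.1141 - 4046.1155 = -3929.0014
disc < 0

0 intersection points


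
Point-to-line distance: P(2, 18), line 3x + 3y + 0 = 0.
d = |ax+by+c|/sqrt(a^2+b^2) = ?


|3*2 + 3*18 + 0| = |60| = 60
sqrt(9 + 9) = sqrt(18) = 4.2426
d = 60/sqrt(18) = 14.1421

14.1421


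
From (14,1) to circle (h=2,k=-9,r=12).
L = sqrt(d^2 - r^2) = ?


d = sqrt((14-2)^2 + (1+ 9)^2) = sqrt(144+100) = 15.6205
L = sqrt(244.0000 - 144) = sqrt(100.0000) = 10.0000

10.0000


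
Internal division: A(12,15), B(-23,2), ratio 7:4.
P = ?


Px = (7*(-23) + 4*12)/11 = -113/11 = -10.2727
Py = (7*2 + 4*15)/11 = 74/11 = 6.7273

P = (-10.2727, 6.7273)


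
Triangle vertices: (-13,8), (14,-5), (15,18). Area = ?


-13*(-5-18) = 299
14*(18-8) = 140
15*(8+ 5) = 195
sum = 634
Area = |634|/2 = 317.0000

317.0000 sq units


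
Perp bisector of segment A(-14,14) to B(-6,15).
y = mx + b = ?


Midpoint = (-10, 14.5)
Slope of AB = dy/dx = 1/8 = 0.1250
Perp slope = -dx/dy = -8/1 = -8.0000
b = My - (perp slope)*Mx = 14.5 + (8*(-10))/1 = 14.5 - 80.0000 = -65.5000

y = -8.0000x - 65.5000


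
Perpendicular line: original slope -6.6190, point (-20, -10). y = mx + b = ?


Perpendicular slope = -1/m1 = -1/(-6.6190) = 0.1511
b2 = y0 - m2*x0 = -10 - 20/(-6.6190) = -10 + 3.0216 = -6.9784

y = 0.1511x - 6.9784


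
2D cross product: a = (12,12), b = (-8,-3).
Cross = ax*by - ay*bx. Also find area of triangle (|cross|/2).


cross = 12*(-3) - 12*(-8) = -36 + 96 = 60
Triangle area = |60|/2 = 60/2 = 30.0000

cross = 60, triangle area = 30.0000


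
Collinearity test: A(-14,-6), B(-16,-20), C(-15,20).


-14*(-20-20) - 16*(20+ 6) - 15*(-6+ 20)
= 560 - 416 - 210 = -66

No, not collinear (determinant = -66)


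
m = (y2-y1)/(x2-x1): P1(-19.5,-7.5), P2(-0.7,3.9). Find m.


dy = 3.9 + 7.5 = 11.4
dx = -0.7 + 19.5 = 18.8
m = 11.4/18.8 = 0.6064

m = 0.6064
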